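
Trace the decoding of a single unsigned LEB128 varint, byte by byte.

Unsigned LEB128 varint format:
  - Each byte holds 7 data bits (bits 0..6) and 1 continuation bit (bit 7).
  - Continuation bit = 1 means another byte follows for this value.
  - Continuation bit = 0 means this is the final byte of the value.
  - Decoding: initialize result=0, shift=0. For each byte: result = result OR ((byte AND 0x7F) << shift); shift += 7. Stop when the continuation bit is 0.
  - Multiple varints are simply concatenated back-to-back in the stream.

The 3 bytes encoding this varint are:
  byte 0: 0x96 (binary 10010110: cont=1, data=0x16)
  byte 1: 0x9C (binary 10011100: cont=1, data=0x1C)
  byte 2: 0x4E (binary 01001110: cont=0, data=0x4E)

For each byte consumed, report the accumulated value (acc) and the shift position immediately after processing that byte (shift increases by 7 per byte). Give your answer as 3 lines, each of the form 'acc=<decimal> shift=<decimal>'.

byte 0=0x96: payload=0x16=22, contrib = 22<<0 = 22; acc -> 22, shift -> 7
byte 1=0x9C: payload=0x1C=28, contrib = 28<<7 = 3584; acc -> 3606, shift -> 14
byte 2=0x4E: payload=0x4E=78, contrib = 78<<14 = 1277952; acc -> 1281558, shift -> 21

Answer: acc=22 shift=7
acc=3606 shift=14
acc=1281558 shift=21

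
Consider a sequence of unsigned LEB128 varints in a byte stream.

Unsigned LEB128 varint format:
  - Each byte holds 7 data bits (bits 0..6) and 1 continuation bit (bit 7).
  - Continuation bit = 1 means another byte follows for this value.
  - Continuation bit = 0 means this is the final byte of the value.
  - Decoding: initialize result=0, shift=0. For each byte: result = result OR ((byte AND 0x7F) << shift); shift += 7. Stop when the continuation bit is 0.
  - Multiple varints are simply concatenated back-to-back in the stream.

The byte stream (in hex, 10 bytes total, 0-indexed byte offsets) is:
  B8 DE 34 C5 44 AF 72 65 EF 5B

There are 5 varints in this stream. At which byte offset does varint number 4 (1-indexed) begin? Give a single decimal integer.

  byte[0]=0xB8 cont=1 payload=0x38=56: acc |= 56<<0 -> acc=56 shift=7
  byte[1]=0xDE cont=1 payload=0x5E=94: acc |= 94<<7 -> acc=12088 shift=14
  byte[2]=0x34 cont=0 payload=0x34=52: acc |= 52<<14 -> acc=864056 shift=21 [end]
Varint 1: bytes[0:3] = B8 DE 34 -> value 864056 (3 byte(s))
  byte[3]=0xC5 cont=1 payload=0x45=69: acc |= 69<<0 -> acc=69 shift=7
  byte[4]=0x44 cont=0 payload=0x44=68: acc |= 68<<7 -> acc=8773 shift=14 [end]
Varint 2: bytes[3:5] = C5 44 -> value 8773 (2 byte(s))
  byte[5]=0xAF cont=1 payload=0x2F=47: acc |= 47<<0 -> acc=47 shift=7
  byte[6]=0x72 cont=0 payload=0x72=114: acc |= 114<<7 -> acc=14639 shift=14 [end]
Varint 3: bytes[5:7] = AF 72 -> value 14639 (2 byte(s))
  byte[7]=0x65 cont=0 payload=0x65=101: acc |= 101<<0 -> acc=101 shift=7 [end]
Varint 4: bytes[7:8] = 65 -> value 101 (1 byte(s))
  byte[8]=0xEF cont=1 payload=0x6F=111: acc |= 111<<0 -> acc=111 shift=7
  byte[9]=0x5B cont=0 payload=0x5B=91: acc |= 91<<7 -> acc=11759 shift=14 [end]
Varint 5: bytes[8:10] = EF 5B -> value 11759 (2 byte(s))

Answer: 7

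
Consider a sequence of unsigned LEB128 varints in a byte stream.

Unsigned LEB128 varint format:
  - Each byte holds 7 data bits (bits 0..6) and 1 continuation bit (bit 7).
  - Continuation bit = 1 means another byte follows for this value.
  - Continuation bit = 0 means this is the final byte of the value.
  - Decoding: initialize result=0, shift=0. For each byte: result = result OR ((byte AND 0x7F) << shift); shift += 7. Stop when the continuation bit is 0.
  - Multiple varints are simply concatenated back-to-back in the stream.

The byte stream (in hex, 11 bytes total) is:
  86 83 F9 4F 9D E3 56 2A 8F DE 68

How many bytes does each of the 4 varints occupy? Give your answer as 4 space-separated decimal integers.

Answer: 4 3 1 3

Derivation:
  byte[0]=0x86 cont=1 payload=0x06=6: acc |= 6<<0 -> acc=6 shift=7
  byte[1]=0x83 cont=1 payload=0x03=3: acc |= 3<<7 -> acc=390 shift=14
  byte[2]=0xF9 cont=1 payload=0x79=121: acc |= 121<<14 -> acc=1982854 shift=21
  byte[3]=0x4F cont=0 payload=0x4F=79: acc |= 79<<21 -> acc=167657862 shift=28 [end]
Varint 1: bytes[0:4] = 86 83 F9 4F -> value 167657862 (4 byte(s))
  byte[4]=0x9D cont=1 payload=0x1D=29: acc |= 29<<0 -> acc=29 shift=7
  byte[5]=0xE3 cont=1 payload=0x63=99: acc |= 99<<7 -> acc=12701 shift=14
  byte[6]=0x56 cont=0 payload=0x56=86: acc |= 86<<14 -> acc=1421725 shift=21 [end]
Varint 2: bytes[4:7] = 9D E3 56 -> value 1421725 (3 byte(s))
  byte[7]=0x2A cont=0 payload=0x2A=42: acc |= 42<<0 -> acc=42 shift=7 [end]
Varint 3: bytes[7:8] = 2A -> value 42 (1 byte(s))
  byte[8]=0x8F cont=1 payload=0x0F=15: acc |= 15<<0 -> acc=15 shift=7
  byte[9]=0xDE cont=1 payload=0x5E=94: acc |= 94<<7 -> acc=12047 shift=14
  byte[10]=0x68 cont=0 payload=0x68=104: acc |= 104<<14 -> acc=1715983 shift=21 [end]
Varint 4: bytes[8:11] = 8F DE 68 -> value 1715983 (3 byte(s))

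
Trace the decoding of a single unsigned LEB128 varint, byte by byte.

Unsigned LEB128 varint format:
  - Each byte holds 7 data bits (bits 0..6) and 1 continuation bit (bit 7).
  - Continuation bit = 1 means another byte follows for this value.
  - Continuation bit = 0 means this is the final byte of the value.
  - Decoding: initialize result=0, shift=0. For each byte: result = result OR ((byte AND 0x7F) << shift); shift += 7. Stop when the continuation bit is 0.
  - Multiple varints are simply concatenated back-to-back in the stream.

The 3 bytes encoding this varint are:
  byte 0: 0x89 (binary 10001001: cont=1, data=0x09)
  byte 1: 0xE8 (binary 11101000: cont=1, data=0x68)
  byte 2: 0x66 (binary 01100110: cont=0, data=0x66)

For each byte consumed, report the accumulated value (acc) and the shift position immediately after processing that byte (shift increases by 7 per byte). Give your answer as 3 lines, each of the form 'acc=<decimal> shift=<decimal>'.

Answer: acc=9 shift=7
acc=13321 shift=14
acc=1684489 shift=21

Derivation:
byte 0=0x89: payload=0x09=9, contrib = 9<<0 = 9; acc -> 9, shift -> 7
byte 1=0xE8: payload=0x68=104, contrib = 104<<7 = 13312; acc -> 13321, shift -> 14
byte 2=0x66: payload=0x66=102, contrib = 102<<14 = 1671168; acc -> 1684489, shift -> 21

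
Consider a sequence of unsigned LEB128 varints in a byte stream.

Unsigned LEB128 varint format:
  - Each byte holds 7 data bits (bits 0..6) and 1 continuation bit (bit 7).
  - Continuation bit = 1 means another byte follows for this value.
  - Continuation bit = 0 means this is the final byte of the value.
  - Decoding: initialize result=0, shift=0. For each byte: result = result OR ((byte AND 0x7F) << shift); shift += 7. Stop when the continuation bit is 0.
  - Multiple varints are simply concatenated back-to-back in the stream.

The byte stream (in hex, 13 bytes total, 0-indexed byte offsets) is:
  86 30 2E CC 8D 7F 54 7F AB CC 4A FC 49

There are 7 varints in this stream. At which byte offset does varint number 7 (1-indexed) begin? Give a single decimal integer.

Answer: 11

Derivation:
  byte[0]=0x86 cont=1 payload=0x06=6: acc |= 6<<0 -> acc=6 shift=7
  byte[1]=0x30 cont=0 payload=0x30=48: acc |= 48<<7 -> acc=6150 shift=14 [end]
Varint 1: bytes[0:2] = 86 30 -> value 6150 (2 byte(s))
  byte[2]=0x2E cont=0 payload=0x2E=46: acc |= 46<<0 -> acc=46 shift=7 [end]
Varint 2: bytes[2:3] = 2E -> value 46 (1 byte(s))
  byte[3]=0xCC cont=1 payload=0x4C=76: acc |= 76<<0 -> acc=76 shift=7
  byte[4]=0x8D cont=1 payload=0x0D=13: acc |= 13<<7 -> acc=1740 shift=14
  byte[5]=0x7F cont=0 payload=0x7F=127: acc |= 127<<14 -> acc=2082508 shift=21 [end]
Varint 3: bytes[3:6] = CC 8D 7F -> value 2082508 (3 byte(s))
  byte[6]=0x54 cont=0 payload=0x54=84: acc |= 84<<0 -> acc=84 shift=7 [end]
Varint 4: bytes[6:7] = 54 -> value 84 (1 byte(s))
  byte[7]=0x7F cont=0 payload=0x7F=127: acc |= 127<<0 -> acc=127 shift=7 [end]
Varint 5: bytes[7:8] = 7F -> value 127 (1 byte(s))
  byte[8]=0xAB cont=1 payload=0x2B=43: acc |= 43<<0 -> acc=43 shift=7
  byte[9]=0xCC cont=1 payload=0x4C=76: acc |= 76<<7 -> acc=9771 shift=14
  byte[10]=0x4A cont=0 payload=0x4A=74: acc |= 74<<14 -> acc=1222187 shift=21 [end]
Varint 6: bytes[8:11] = AB CC 4A -> value 1222187 (3 byte(s))
  byte[11]=0xFC cont=1 payload=0x7C=124: acc |= 124<<0 -> acc=124 shift=7
  byte[12]=0x49 cont=0 payload=0x49=73: acc |= 73<<7 -> acc=9468 shift=14 [end]
Varint 7: bytes[11:13] = FC 49 -> value 9468 (2 byte(s))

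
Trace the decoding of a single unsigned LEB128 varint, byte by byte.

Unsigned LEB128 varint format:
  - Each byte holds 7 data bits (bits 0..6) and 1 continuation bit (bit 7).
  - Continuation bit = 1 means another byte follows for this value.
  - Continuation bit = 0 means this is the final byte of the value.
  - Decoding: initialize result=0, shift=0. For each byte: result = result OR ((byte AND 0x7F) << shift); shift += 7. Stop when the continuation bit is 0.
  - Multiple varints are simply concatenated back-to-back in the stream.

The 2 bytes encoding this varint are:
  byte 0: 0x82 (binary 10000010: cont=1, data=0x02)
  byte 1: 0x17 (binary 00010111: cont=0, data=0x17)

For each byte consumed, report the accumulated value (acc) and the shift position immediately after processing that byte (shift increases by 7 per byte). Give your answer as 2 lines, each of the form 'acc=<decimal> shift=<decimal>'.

byte 0=0x82: payload=0x02=2, contrib = 2<<0 = 2; acc -> 2, shift -> 7
byte 1=0x17: payload=0x17=23, contrib = 23<<7 = 2944; acc -> 2946, shift -> 14

Answer: acc=2 shift=7
acc=2946 shift=14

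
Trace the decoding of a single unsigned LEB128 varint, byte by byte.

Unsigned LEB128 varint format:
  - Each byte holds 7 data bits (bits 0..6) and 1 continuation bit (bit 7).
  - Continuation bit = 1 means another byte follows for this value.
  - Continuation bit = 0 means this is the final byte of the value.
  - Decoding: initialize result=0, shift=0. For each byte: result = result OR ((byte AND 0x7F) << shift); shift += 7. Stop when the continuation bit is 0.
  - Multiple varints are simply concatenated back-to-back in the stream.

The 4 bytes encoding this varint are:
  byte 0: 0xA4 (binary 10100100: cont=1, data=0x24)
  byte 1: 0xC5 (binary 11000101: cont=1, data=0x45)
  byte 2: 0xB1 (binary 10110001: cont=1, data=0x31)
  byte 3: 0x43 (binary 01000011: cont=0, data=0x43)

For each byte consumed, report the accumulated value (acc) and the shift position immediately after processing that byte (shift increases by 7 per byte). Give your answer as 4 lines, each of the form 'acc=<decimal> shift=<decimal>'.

byte 0=0xA4: payload=0x24=36, contrib = 36<<0 = 36; acc -> 36, shift -> 7
byte 1=0xC5: payload=0x45=69, contrib = 69<<7 = 8832; acc -> 8868, shift -> 14
byte 2=0xB1: payload=0x31=49, contrib = 49<<14 = 802816; acc -> 811684, shift -> 21
byte 3=0x43: payload=0x43=67, contrib = 67<<21 = 140509184; acc -> 141320868, shift -> 28

Answer: acc=36 shift=7
acc=8868 shift=14
acc=811684 shift=21
acc=141320868 shift=28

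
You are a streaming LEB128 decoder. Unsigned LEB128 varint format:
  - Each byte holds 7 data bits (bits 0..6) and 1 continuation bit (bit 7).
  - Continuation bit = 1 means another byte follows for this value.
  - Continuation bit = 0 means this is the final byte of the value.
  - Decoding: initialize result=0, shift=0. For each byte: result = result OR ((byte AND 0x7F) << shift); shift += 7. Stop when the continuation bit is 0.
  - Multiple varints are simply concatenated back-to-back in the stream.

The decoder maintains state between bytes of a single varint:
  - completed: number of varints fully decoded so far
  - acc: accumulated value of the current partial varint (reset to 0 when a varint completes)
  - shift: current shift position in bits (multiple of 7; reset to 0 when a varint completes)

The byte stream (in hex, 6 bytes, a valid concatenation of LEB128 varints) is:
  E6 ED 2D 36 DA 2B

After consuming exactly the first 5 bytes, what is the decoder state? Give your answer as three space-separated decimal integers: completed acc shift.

Answer: 2 90 7

Derivation:
byte[0]=0xE6 cont=1 payload=0x66: acc |= 102<<0 -> completed=0 acc=102 shift=7
byte[1]=0xED cont=1 payload=0x6D: acc |= 109<<7 -> completed=0 acc=14054 shift=14
byte[2]=0x2D cont=0 payload=0x2D: varint #1 complete (value=751334); reset -> completed=1 acc=0 shift=0
byte[3]=0x36 cont=0 payload=0x36: varint #2 complete (value=54); reset -> completed=2 acc=0 shift=0
byte[4]=0xDA cont=1 payload=0x5A: acc |= 90<<0 -> completed=2 acc=90 shift=7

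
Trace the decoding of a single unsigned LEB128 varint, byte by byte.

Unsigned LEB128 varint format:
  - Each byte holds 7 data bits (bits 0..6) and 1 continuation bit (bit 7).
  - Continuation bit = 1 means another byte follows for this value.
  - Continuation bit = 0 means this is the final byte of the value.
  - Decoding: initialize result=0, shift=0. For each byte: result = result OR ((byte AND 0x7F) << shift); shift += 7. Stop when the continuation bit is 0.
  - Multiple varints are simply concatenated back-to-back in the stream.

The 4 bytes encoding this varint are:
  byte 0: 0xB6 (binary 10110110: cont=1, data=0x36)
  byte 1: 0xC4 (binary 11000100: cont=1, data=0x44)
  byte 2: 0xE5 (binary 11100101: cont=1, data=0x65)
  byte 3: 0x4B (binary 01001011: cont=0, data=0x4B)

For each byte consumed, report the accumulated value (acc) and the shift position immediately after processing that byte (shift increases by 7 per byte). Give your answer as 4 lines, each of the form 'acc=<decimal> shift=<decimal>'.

Answer: acc=54 shift=7
acc=8758 shift=14
acc=1663542 shift=21
acc=158949942 shift=28

Derivation:
byte 0=0xB6: payload=0x36=54, contrib = 54<<0 = 54; acc -> 54, shift -> 7
byte 1=0xC4: payload=0x44=68, contrib = 68<<7 = 8704; acc -> 8758, shift -> 14
byte 2=0xE5: payload=0x65=101, contrib = 101<<14 = 1654784; acc -> 1663542, shift -> 21
byte 3=0x4B: payload=0x4B=75, contrib = 75<<21 = 157286400; acc -> 158949942, shift -> 28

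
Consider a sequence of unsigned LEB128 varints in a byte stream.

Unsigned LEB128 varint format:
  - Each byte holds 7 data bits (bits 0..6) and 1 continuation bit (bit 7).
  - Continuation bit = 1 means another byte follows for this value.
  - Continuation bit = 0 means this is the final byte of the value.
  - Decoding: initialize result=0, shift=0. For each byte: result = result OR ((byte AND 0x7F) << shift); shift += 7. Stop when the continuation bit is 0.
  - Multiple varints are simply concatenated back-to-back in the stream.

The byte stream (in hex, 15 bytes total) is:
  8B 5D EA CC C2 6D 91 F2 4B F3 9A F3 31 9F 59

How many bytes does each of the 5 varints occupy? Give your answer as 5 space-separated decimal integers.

  byte[0]=0x8B cont=1 payload=0x0B=11: acc |= 11<<0 -> acc=11 shift=7
  byte[1]=0x5D cont=0 payload=0x5D=93: acc |= 93<<7 -> acc=11915 shift=14 [end]
Varint 1: bytes[0:2] = 8B 5D -> value 11915 (2 byte(s))
  byte[2]=0xEA cont=1 payload=0x6A=106: acc |= 106<<0 -> acc=106 shift=7
  byte[3]=0xCC cont=1 payload=0x4C=76: acc |= 76<<7 -> acc=9834 shift=14
  byte[4]=0xC2 cont=1 payload=0x42=66: acc |= 66<<14 -> acc=1091178 shift=21
  byte[5]=0x6D cont=0 payload=0x6D=109: acc |= 109<<21 -> acc=229680746 shift=28 [end]
Varint 2: bytes[2:6] = EA CC C2 6D -> value 229680746 (4 byte(s))
  byte[6]=0x91 cont=1 payload=0x11=17: acc |= 17<<0 -> acc=17 shift=7
  byte[7]=0xF2 cont=1 payload=0x72=114: acc |= 114<<7 -> acc=14609 shift=14
  byte[8]=0x4B cont=0 payload=0x4B=75: acc |= 75<<14 -> acc=1243409 shift=21 [end]
Varint 3: bytes[6:9] = 91 F2 4B -> value 1243409 (3 byte(s))
  byte[9]=0xF3 cont=1 payload=0x73=115: acc |= 115<<0 -> acc=115 shift=7
  byte[10]=0x9A cont=1 payload=0x1A=26: acc |= 26<<7 -> acc=3443 shift=14
  byte[11]=0xF3 cont=1 payload=0x73=115: acc |= 115<<14 -> acc=1887603 shift=21
  byte[12]=0x31 cont=0 payload=0x31=49: acc |= 49<<21 -> acc=104648051 shift=28 [end]
Varint 4: bytes[9:13] = F3 9A F3 31 -> value 104648051 (4 byte(s))
  byte[13]=0x9F cont=1 payload=0x1F=31: acc |= 31<<0 -> acc=31 shift=7
  byte[14]=0x59 cont=0 payload=0x59=89: acc |= 89<<7 -> acc=11423 shift=14 [end]
Varint 5: bytes[13:15] = 9F 59 -> value 11423 (2 byte(s))

Answer: 2 4 3 4 2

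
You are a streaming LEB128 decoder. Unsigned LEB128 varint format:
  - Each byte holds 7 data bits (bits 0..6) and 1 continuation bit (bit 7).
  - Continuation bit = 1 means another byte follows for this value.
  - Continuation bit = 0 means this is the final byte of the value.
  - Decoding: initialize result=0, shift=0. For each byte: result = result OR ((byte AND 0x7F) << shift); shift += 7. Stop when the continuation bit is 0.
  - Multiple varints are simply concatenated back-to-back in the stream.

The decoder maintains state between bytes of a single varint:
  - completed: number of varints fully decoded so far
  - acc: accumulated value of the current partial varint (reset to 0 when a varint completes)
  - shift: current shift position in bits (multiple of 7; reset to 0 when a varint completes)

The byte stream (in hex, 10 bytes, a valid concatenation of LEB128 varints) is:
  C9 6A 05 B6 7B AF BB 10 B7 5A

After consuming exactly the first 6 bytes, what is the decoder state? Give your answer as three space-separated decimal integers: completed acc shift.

byte[0]=0xC9 cont=1 payload=0x49: acc |= 73<<0 -> completed=0 acc=73 shift=7
byte[1]=0x6A cont=0 payload=0x6A: varint #1 complete (value=13641); reset -> completed=1 acc=0 shift=0
byte[2]=0x05 cont=0 payload=0x05: varint #2 complete (value=5); reset -> completed=2 acc=0 shift=0
byte[3]=0xB6 cont=1 payload=0x36: acc |= 54<<0 -> completed=2 acc=54 shift=7
byte[4]=0x7B cont=0 payload=0x7B: varint #3 complete (value=15798); reset -> completed=3 acc=0 shift=0
byte[5]=0xAF cont=1 payload=0x2F: acc |= 47<<0 -> completed=3 acc=47 shift=7

Answer: 3 47 7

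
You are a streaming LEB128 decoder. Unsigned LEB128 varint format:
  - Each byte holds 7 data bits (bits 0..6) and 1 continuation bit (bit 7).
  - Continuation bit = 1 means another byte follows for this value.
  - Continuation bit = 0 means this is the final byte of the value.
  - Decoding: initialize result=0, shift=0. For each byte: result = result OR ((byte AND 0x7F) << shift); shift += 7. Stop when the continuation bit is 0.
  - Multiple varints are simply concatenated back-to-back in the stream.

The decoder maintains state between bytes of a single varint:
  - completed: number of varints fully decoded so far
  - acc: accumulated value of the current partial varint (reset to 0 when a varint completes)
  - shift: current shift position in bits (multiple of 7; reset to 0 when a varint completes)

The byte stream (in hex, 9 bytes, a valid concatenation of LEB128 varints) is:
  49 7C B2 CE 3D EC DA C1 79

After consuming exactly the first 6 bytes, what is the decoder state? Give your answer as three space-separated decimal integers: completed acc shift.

byte[0]=0x49 cont=0 payload=0x49: varint #1 complete (value=73); reset -> completed=1 acc=0 shift=0
byte[1]=0x7C cont=0 payload=0x7C: varint #2 complete (value=124); reset -> completed=2 acc=0 shift=0
byte[2]=0xB2 cont=1 payload=0x32: acc |= 50<<0 -> completed=2 acc=50 shift=7
byte[3]=0xCE cont=1 payload=0x4E: acc |= 78<<7 -> completed=2 acc=10034 shift=14
byte[4]=0x3D cont=0 payload=0x3D: varint #3 complete (value=1009458); reset -> completed=3 acc=0 shift=0
byte[5]=0xEC cont=1 payload=0x6C: acc |= 108<<0 -> completed=3 acc=108 shift=7

Answer: 3 108 7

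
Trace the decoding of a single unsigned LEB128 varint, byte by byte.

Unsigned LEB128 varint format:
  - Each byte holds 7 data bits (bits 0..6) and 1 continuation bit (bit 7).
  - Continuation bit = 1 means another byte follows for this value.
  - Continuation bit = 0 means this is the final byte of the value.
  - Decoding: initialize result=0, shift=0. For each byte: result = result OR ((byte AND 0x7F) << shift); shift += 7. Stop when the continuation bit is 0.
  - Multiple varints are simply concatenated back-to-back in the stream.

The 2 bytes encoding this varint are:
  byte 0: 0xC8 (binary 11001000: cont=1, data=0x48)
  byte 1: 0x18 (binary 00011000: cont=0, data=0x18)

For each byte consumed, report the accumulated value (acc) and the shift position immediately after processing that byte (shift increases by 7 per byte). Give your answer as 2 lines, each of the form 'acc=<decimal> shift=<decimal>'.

Answer: acc=72 shift=7
acc=3144 shift=14

Derivation:
byte 0=0xC8: payload=0x48=72, contrib = 72<<0 = 72; acc -> 72, shift -> 7
byte 1=0x18: payload=0x18=24, contrib = 24<<7 = 3072; acc -> 3144, shift -> 14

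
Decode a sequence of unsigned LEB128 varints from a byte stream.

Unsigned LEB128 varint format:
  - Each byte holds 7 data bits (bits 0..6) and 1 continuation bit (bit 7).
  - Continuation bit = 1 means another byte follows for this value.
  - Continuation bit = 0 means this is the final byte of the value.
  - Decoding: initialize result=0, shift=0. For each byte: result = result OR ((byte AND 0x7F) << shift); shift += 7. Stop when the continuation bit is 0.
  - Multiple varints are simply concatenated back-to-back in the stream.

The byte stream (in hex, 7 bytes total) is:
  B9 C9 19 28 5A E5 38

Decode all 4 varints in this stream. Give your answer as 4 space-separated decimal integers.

Answer: 419001 40 90 7269

Derivation:
  byte[0]=0xB9 cont=1 payload=0x39=57: acc |= 57<<0 -> acc=57 shift=7
  byte[1]=0xC9 cont=1 payload=0x49=73: acc |= 73<<7 -> acc=9401 shift=14
  byte[2]=0x19 cont=0 payload=0x19=25: acc |= 25<<14 -> acc=419001 shift=21 [end]
Varint 1: bytes[0:3] = B9 C9 19 -> value 419001 (3 byte(s))
  byte[3]=0x28 cont=0 payload=0x28=40: acc |= 40<<0 -> acc=40 shift=7 [end]
Varint 2: bytes[3:4] = 28 -> value 40 (1 byte(s))
  byte[4]=0x5A cont=0 payload=0x5A=90: acc |= 90<<0 -> acc=90 shift=7 [end]
Varint 3: bytes[4:5] = 5A -> value 90 (1 byte(s))
  byte[5]=0xE5 cont=1 payload=0x65=101: acc |= 101<<0 -> acc=101 shift=7
  byte[6]=0x38 cont=0 payload=0x38=56: acc |= 56<<7 -> acc=7269 shift=14 [end]
Varint 4: bytes[5:7] = E5 38 -> value 7269 (2 byte(s))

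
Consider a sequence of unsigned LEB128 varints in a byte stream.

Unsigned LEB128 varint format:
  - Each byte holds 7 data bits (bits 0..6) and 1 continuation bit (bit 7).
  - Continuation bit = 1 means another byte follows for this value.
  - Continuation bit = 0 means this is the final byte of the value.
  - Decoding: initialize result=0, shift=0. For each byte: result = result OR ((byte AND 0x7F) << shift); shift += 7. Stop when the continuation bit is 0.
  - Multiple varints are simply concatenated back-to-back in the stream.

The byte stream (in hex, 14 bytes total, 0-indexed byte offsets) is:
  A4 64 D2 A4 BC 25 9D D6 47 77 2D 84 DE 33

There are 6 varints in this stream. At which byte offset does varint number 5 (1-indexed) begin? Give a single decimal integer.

  byte[0]=0xA4 cont=1 payload=0x24=36: acc |= 36<<0 -> acc=36 shift=7
  byte[1]=0x64 cont=0 payload=0x64=100: acc |= 100<<7 -> acc=12836 shift=14 [end]
Varint 1: bytes[0:2] = A4 64 -> value 12836 (2 byte(s))
  byte[2]=0xD2 cont=1 payload=0x52=82: acc |= 82<<0 -> acc=82 shift=7
  byte[3]=0xA4 cont=1 payload=0x24=36: acc |= 36<<7 -> acc=4690 shift=14
  byte[4]=0xBC cont=1 payload=0x3C=60: acc |= 60<<14 -> acc=987730 shift=21
  byte[5]=0x25 cont=0 payload=0x25=37: acc |= 37<<21 -> acc=78582354 shift=28 [end]
Varint 2: bytes[2:6] = D2 A4 BC 25 -> value 78582354 (4 byte(s))
  byte[6]=0x9D cont=1 payload=0x1D=29: acc |= 29<<0 -> acc=29 shift=7
  byte[7]=0xD6 cont=1 payload=0x56=86: acc |= 86<<7 -> acc=11037 shift=14
  byte[8]=0x47 cont=0 payload=0x47=71: acc |= 71<<14 -> acc=1174301 shift=21 [end]
Varint 3: bytes[6:9] = 9D D6 47 -> value 1174301 (3 byte(s))
  byte[9]=0x77 cont=0 payload=0x77=119: acc |= 119<<0 -> acc=119 shift=7 [end]
Varint 4: bytes[9:10] = 77 -> value 119 (1 byte(s))
  byte[10]=0x2D cont=0 payload=0x2D=45: acc |= 45<<0 -> acc=45 shift=7 [end]
Varint 5: bytes[10:11] = 2D -> value 45 (1 byte(s))
  byte[11]=0x84 cont=1 payload=0x04=4: acc |= 4<<0 -> acc=4 shift=7
  byte[12]=0xDE cont=1 payload=0x5E=94: acc |= 94<<7 -> acc=12036 shift=14
  byte[13]=0x33 cont=0 payload=0x33=51: acc |= 51<<14 -> acc=847620 shift=21 [end]
Varint 6: bytes[11:14] = 84 DE 33 -> value 847620 (3 byte(s))

Answer: 10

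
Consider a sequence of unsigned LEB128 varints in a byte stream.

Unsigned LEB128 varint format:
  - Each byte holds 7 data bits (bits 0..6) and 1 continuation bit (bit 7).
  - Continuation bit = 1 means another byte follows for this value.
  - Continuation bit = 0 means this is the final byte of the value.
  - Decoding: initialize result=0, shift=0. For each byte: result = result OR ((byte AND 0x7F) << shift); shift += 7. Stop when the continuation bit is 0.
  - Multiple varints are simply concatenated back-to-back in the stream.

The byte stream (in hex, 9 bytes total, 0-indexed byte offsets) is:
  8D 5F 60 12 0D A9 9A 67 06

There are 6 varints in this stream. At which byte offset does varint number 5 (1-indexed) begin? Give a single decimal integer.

Answer: 5

Derivation:
  byte[0]=0x8D cont=1 payload=0x0D=13: acc |= 13<<0 -> acc=13 shift=7
  byte[1]=0x5F cont=0 payload=0x5F=95: acc |= 95<<7 -> acc=12173 shift=14 [end]
Varint 1: bytes[0:2] = 8D 5F -> value 12173 (2 byte(s))
  byte[2]=0x60 cont=0 payload=0x60=96: acc |= 96<<0 -> acc=96 shift=7 [end]
Varint 2: bytes[2:3] = 60 -> value 96 (1 byte(s))
  byte[3]=0x12 cont=0 payload=0x12=18: acc |= 18<<0 -> acc=18 shift=7 [end]
Varint 3: bytes[3:4] = 12 -> value 18 (1 byte(s))
  byte[4]=0x0D cont=0 payload=0x0D=13: acc |= 13<<0 -> acc=13 shift=7 [end]
Varint 4: bytes[4:5] = 0D -> value 13 (1 byte(s))
  byte[5]=0xA9 cont=1 payload=0x29=41: acc |= 41<<0 -> acc=41 shift=7
  byte[6]=0x9A cont=1 payload=0x1A=26: acc |= 26<<7 -> acc=3369 shift=14
  byte[7]=0x67 cont=0 payload=0x67=103: acc |= 103<<14 -> acc=1690921 shift=21 [end]
Varint 5: bytes[5:8] = A9 9A 67 -> value 1690921 (3 byte(s))
  byte[8]=0x06 cont=0 payload=0x06=6: acc |= 6<<0 -> acc=6 shift=7 [end]
Varint 6: bytes[8:9] = 06 -> value 6 (1 byte(s))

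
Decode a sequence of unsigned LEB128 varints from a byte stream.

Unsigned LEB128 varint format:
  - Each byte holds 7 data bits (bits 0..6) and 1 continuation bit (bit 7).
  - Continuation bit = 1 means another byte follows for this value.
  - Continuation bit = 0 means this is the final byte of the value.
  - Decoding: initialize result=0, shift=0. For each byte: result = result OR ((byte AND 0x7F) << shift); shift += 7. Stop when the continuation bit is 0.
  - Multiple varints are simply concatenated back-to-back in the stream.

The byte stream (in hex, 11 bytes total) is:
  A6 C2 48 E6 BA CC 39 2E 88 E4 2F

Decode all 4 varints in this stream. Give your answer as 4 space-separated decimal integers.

  byte[0]=0xA6 cont=1 payload=0x26=38: acc |= 38<<0 -> acc=38 shift=7
  byte[1]=0xC2 cont=1 payload=0x42=66: acc |= 66<<7 -> acc=8486 shift=14
  byte[2]=0x48 cont=0 payload=0x48=72: acc |= 72<<14 -> acc=1188134 shift=21 [end]
Varint 1: bytes[0:3] = A6 C2 48 -> value 1188134 (3 byte(s))
  byte[3]=0xE6 cont=1 payload=0x66=102: acc |= 102<<0 -> acc=102 shift=7
  byte[4]=0xBA cont=1 payload=0x3A=58: acc |= 58<<7 -> acc=7526 shift=14
  byte[5]=0xCC cont=1 payload=0x4C=76: acc |= 76<<14 -> acc=1252710 shift=21
  byte[6]=0x39 cont=0 payload=0x39=57: acc |= 57<<21 -> acc=120790374 shift=28 [end]
Varint 2: bytes[3:7] = E6 BA CC 39 -> value 120790374 (4 byte(s))
  byte[7]=0x2E cont=0 payload=0x2E=46: acc |= 46<<0 -> acc=46 shift=7 [end]
Varint 3: bytes[7:8] = 2E -> value 46 (1 byte(s))
  byte[8]=0x88 cont=1 payload=0x08=8: acc |= 8<<0 -> acc=8 shift=7
  byte[9]=0xE4 cont=1 payload=0x64=100: acc |= 100<<7 -> acc=12808 shift=14
  byte[10]=0x2F cont=0 payload=0x2F=47: acc |= 47<<14 -> acc=782856 shift=21 [end]
Varint 4: bytes[8:11] = 88 E4 2F -> value 782856 (3 byte(s))

Answer: 1188134 120790374 46 782856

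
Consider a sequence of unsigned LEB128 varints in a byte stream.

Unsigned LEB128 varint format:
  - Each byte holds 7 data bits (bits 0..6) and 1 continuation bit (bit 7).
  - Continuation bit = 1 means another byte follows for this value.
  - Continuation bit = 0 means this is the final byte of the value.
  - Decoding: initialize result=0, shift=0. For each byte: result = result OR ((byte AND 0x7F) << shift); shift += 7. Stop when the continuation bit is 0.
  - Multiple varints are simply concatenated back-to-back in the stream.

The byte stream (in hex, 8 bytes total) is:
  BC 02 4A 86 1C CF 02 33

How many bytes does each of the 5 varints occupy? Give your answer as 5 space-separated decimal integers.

Answer: 2 1 2 2 1

Derivation:
  byte[0]=0xBC cont=1 payload=0x3C=60: acc |= 60<<0 -> acc=60 shift=7
  byte[1]=0x02 cont=0 payload=0x02=2: acc |= 2<<7 -> acc=316 shift=14 [end]
Varint 1: bytes[0:2] = BC 02 -> value 316 (2 byte(s))
  byte[2]=0x4A cont=0 payload=0x4A=74: acc |= 74<<0 -> acc=74 shift=7 [end]
Varint 2: bytes[2:3] = 4A -> value 74 (1 byte(s))
  byte[3]=0x86 cont=1 payload=0x06=6: acc |= 6<<0 -> acc=6 shift=7
  byte[4]=0x1C cont=0 payload=0x1C=28: acc |= 28<<7 -> acc=3590 shift=14 [end]
Varint 3: bytes[3:5] = 86 1C -> value 3590 (2 byte(s))
  byte[5]=0xCF cont=1 payload=0x4F=79: acc |= 79<<0 -> acc=79 shift=7
  byte[6]=0x02 cont=0 payload=0x02=2: acc |= 2<<7 -> acc=335 shift=14 [end]
Varint 4: bytes[5:7] = CF 02 -> value 335 (2 byte(s))
  byte[7]=0x33 cont=0 payload=0x33=51: acc |= 51<<0 -> acc=51 shift=7 [end]
Varint 5: bytes[7:8] = 33 -> value 51 (1 byte(s))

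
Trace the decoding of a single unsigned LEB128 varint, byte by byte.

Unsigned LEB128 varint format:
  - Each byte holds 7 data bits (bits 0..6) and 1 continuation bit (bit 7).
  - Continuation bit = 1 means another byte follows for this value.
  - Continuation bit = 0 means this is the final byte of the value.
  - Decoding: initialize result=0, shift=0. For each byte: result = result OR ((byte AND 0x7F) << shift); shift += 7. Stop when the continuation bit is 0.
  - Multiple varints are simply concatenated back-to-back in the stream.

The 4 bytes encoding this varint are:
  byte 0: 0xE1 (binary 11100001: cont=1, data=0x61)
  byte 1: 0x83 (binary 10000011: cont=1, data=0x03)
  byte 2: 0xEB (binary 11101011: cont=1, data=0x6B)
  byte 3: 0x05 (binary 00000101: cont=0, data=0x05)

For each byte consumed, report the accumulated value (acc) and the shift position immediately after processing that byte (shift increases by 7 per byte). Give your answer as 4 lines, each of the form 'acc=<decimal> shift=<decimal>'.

Answer: acc=97 shift=7
acc=481 shift=14
acc=1753569 shift=21
acc=12239329 shift=28

Derivation:
byte 0=0xE1: payload=0x61=97, contrib = 97<<0 = 97; acc -> 97, shift -> 7
byte 1=0x83: payload=0x03=3, contrib = 3<<7 = 384; acc -> 481, shift -> 14
byte 2=0xEB: payload=0x6B=107, contrib = 107<<14 = 1753088; acc -> 1753569, shift -> 21
byte 3=0x05: payload=0x05=5, contrib = 5<<21 = 10485760; acc -> 12239329, shift -> 28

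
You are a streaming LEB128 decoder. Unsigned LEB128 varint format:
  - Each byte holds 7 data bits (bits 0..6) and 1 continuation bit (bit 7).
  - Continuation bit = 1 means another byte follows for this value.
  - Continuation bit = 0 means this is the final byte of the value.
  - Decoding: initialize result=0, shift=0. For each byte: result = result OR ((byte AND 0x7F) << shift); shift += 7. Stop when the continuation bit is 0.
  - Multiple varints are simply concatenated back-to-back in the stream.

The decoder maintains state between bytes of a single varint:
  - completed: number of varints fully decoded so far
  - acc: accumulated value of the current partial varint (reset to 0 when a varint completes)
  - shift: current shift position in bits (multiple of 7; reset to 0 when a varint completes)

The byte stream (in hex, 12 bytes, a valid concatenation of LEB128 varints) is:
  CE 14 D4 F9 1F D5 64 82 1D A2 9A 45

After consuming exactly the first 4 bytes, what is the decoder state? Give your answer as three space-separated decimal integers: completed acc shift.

byte[0]=0xCE cont=1 payload=0x4E: acc |= 78<<0 -> completed=0 acc=78 shift=7
byte[1]=0x14 cont=0 payload=0x14: varint #1 complete (value=2638); reset -> completed=1 acc=0 shift=0
byte[2]=0xD4 cont=1 payload=0x54: acc |= 84<<0 -> completed=1 acc=84 shift=7
byte[3]=0xF9 cont=1 payload=0x79: acc |= 121<<7 -> completed=1 acc=15572 shift=14

Answer: 1 15572 14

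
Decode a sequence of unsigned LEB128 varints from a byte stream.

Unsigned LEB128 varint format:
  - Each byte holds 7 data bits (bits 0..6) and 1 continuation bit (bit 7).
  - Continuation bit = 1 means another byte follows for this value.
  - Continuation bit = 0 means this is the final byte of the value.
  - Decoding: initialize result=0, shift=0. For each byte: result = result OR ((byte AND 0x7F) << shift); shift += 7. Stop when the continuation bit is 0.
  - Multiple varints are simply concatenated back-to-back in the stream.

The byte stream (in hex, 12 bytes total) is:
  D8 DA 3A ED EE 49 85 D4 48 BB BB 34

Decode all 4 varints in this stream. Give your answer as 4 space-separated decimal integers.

Answer: 961880 1210221 1190405 859579

Derivation:
  byte[0]=0xD8 cont=1 payload=0x58=88: acc |= 88<<0 -> acc=88 shift=7
  byte[1]=0xDA cont=1 payload=0x5A=90: acc |= 90<<7 -> acc=11608 shift=14
  byte[2]=0x3A cont=0 payload=0x3A=58: acc |= 58<<14 -> acc=961880 shift=21 [end]
Varint 1: bytes[0:3] = D8 DA 3A -> value 961880 (3 byte(s))
  byte[3]=0xED cont=1 payload=0x6D=109: acc |= 109<<0 -> acc=109 shift=7
  byte[4]=0xEE cont=1 payload=0x6E=110: acc |= 110<<7 -> acc=14189 shift=14
  byte[5]=0x49 cont=0 payload=0x49=73: acc |= 73<<14 -> acc=1210221 shift=21 [end]
Varint 2: bytes[3:6] = ED EE 49 -> value 1210221 (3 byte(s))
  byte[6]=0x85 cont=1 payload=0x05=5: acc |= 5<<0 -> acc=5 shift=7
  byte[7]=0xD4 cont=1 payload=0x54=84: acc |= 84<<7 -> acc=10757 shift=14
  byte[8]=0x48 cont=0 payload=0x48=72: acc |= 72<<14 -> acc=1190405 shift=21 [end]
Varint 3: bytes[6:9] = 85 D4 48 -> value 1190405 (3 byte(s))
  byte[9]=0xBB cont=1 payload=0x3B=59: acc |= 59<<0 -> acc=59 shift=7
  byte[10]=0xBB cont=1 payload=0x3B=59: acc |= 59<<7 -> acc=7611 shift=14
  byte[11]=0x34 cont=0 payload=0x34=52: acc |= 52<<14 -> acc=859579 shift=21 [end]
Varint 4: bytes[9:12] = BB BB 34 -> value 859579 (3 byte(s))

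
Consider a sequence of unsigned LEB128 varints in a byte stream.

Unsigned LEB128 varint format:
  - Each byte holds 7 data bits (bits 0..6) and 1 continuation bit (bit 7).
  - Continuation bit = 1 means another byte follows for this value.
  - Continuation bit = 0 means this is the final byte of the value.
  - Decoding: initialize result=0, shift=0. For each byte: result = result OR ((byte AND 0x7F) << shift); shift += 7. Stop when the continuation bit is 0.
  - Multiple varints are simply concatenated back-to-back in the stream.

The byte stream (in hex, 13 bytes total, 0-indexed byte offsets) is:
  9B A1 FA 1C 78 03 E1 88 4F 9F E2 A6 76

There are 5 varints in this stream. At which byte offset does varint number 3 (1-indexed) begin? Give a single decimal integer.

Answer: 5

Derivation:
  byte[0]=0x9B cont=1 payload=0x1B=27: acc |= 27<<0 -> acc=27 shift=7
  byte[1]=0xA1 cont=1 payload=0x21=33: acc |= 33<<7 -> acc=4251 shift=14
  byte[2]=0xFA cont=1 payload=0x7A=122: acc |= 122<<14 -> acc=2003099 shift=21
  byte[3]=0x1C cont=0 payload=0x1C=28: acc |= 28<<21 -> acc=60723355 shift=28 [end]
Varint 1: bytes[0:4] = 9B A1 FA 1C -> value 60723355 (4 byte(s))
  byte[4]=0x78 cont=0 payload=0x78=120: acc |= 120<<0 -> acc=120 shift=7 [end]
Varint 2: bytes[4:5] = 78 -> value 120 (1 byte(s))
  byte[5]=0x03 cont=0 payload=0x03=3: acc |= 3<<0 -> acc=3 shift=7 [end]
Varint 3: bytes[5:6] = 03 -> value 3 (1 byte(s))
  byte[6]=0xE1 cont=1 payload=0x61=97: acc |= 97<<0 -> acc=97 shift=7
  byte[7]=0x88 cont=1 payload=0x08=8: acc |= 8<<7 -> acc=1121 shift=14
  byte[8]=0x4F cont=0 payload=0x4F=79: acc |= 79<<14 -> acc=1295457 shift=21 [end]
Varint 4: bytes[6:9] = E1 88 4F -> value 1295457 (3 byte(s))
  byte[9]=0x9F cont=1 payload=0x1F=31: acc |= 31<<0 -> acc=31 shift=7
  byte[10]=0xE2 cont=1 payload=0x62=98: acc |= 98<<7 -> acc=12575 shift=14
  byte[11]=0xA6 cont=1 payload=0x26=38: acc |= 38<<14 -> acc=635167 shift=21
  byte[12]=0x76 cont=0 payload=0x76=118: acc |= 118<<21 -> acc=248099103 shift=28 [end]
Varint 5: bytes[9:13] = 9F E2 A6 76 -> value 248099103 (4 byte(s))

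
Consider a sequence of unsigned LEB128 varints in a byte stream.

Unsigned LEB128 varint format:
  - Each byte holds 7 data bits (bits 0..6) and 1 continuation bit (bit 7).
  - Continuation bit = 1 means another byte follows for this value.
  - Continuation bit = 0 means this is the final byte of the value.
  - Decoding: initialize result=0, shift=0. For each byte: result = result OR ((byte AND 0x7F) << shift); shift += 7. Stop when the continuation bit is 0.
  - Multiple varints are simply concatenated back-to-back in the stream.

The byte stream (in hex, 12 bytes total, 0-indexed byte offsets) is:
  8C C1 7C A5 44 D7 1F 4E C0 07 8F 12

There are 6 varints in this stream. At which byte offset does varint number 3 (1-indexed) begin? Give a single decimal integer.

  byte[0]=0x8C cont=1 payload=0x0C=12: acc |= 12<<0 -> acc=12 shift=7
  byte[1]=0xC1 cont=1 payload=0x41=65: acc |= 65<<7 -> acc=8332 shift=14
  byte[2]=0x7C cont=0 payload=0x7C=124: acc |= 124<<14 -> acc=2039948 shift=21 [end]
Varint 1: bytes[0:3] = 8C C1 7C -> value 2039948 (3 byte(s))
  byte[3]=0xA5 cont=1 payload=0x25=37: acc |= 37<<0 -> acc=37 shift=7
  byte[4]=0x44 cont=0 payload=0x44=68: acc |= 68<<7 -> acc=8741 shift=14 [end]
Varint 2: bytes[3:5] = A5 44 -> value 8741 (2 byte(s))
  byte[5]=0xD7 cont=1 payload=0x57=87: acc |= 87<<0 -> acc=87 shift=7
  byte[6]=0x1F cont=0 payload=0x1F=31: acc |= 31<<7 -> acc=4055 shift=14 [end]
Varint 3: bytes[5:7] = D7 1F -> value 4055 (2 byte(s))
  byte[7]=0x4E cont=0 payload=0x4E=78: acc |= 78<<0 -> acc=78 shift=7 [end]
Varint 4: bytes[7:8] = 4E -> value 78 (1 byte(s))
  byte[8]=0xC0 cont=1 payload=0x40=64: acc |= 64<<0 -> acc=64 shift=7
  byte[9]=0x07 cont=0 payload=0x07=7: acc |= 7<<7 -> acc=960 shift=14 [end]
Varint 5: bytes[8:10] = C0 07 -> value 960 (2 byte(s))
  byte[10]=0x8F cont=1 payload=0x0F=15: acc |= 15<<0 -> acc=15 shift=7
  byte[11]=0x12 cont=0 payload=0x12=18: acc |= 18<<7 -> acc=2319 shift=14 [end]
Varint 6: bytes[10:12] = 8F 12 -> value 2319 (2 byte(s))

Answer: 5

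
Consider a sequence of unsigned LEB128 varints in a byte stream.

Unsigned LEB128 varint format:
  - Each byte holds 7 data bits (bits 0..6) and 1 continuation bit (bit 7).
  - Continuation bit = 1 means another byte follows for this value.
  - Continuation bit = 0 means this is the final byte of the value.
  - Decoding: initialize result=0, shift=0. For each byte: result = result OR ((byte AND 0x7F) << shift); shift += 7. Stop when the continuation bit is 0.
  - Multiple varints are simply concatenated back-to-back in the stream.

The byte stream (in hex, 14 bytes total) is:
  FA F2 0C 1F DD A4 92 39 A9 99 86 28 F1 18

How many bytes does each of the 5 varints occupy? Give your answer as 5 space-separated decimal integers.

Answer: 3 1 4 4 2

Derivation:
  byte[0]=0xFA cont=1 payload=0x7A=122: acc |= 122<<0 -> acc=122 shift=7
  byte[1]=0xF2 cont=1 payload=0x72=114: acc |= 114<<7 -> acc=14714 shift=14
  byte[2]=0x0C cont=0 payload=0x0C=12: acc |= 12<<14 -> acc=211322 shift=21 [end]
Varint 1: bytes[0:3] = FA F2 0C -> value 211322 (3 byte(s))
  byte[3]=0x1F cont=0 payload=0x1F=31: acc |= 31<<0 -> acc=31 shift=7 [end]
Varint 2: bytes[3:4] = 1F -> value 31 (1 byte(s))
  byte[4]=0xDD cont=1 payload=0x5D=93: acc |= 93<<0 -> acc=93 shift=7
  byte[5]=0xA4 cont=1 payload=0x24=36: acc |= 36<<7 -> acc=4701 shift=14
  byte[6]=0x92 cont=1 payload=0x12=18: acc |= 18<<14 -> acc=299613 shift=21
  byte[7]=0x39 cont=0 payload=0x39=57: acc |= 57<<21 -> acc=119837277 shift=28 [end]
Varint 3: bytes[4:8] = DD A4 92 39 -> value 119837277 (4 byte(s))
  byte[8]=0xA9 cont=1 payload=0x29=41: acc |= 41<<0 -> acc=41 shift=7
  byte[9]=0x99 cont=1 payload=0x19=25: acc |= 25<<7 -> acc=3241 shift=14
  byte[10]=0x86 cont=1 payload=0x06=6: acc |= 6<<14 -> acc=101545 shift=21
  byte[11]=0x28 cont=0 payload=0x28=40: acc |= 40<<21 -> acc=83987625 shift=28 [end]
Varint 4: bytes[8:12] = A9 99 86 28 -> value 83987625 (4 byte(s))
  byte[12]=0xF1 cont=1 payload=0x71=113: acc |= 113<<0 -> acc=113 shift=7
  byte[13]=0x18 cont=0 payload=0x18=24: acc |= 24<<7 -> acc=3185 shift=14 [end]
Varint 5: bytes[12:14] = F1 18 -> value 3185 (2 byte(s))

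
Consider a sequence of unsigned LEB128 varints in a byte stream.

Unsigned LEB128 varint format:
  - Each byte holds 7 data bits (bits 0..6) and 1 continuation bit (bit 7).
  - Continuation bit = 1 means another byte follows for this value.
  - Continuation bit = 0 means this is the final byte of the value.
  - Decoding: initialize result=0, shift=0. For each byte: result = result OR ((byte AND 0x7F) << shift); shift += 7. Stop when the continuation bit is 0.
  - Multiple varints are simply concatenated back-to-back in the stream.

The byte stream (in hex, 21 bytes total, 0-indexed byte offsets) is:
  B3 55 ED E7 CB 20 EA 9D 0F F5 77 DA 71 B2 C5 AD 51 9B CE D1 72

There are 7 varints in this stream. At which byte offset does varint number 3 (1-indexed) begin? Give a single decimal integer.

Answer: 6

Derivation:
  byte[0]=0xB3 cont=1 payload=0x33=51: acc |= 51<<0 -> acc=51 shift=7
  byte[1]=0x55 cont=0 payload=0x55=85: acc |= 85<<7 -> acc=10931 shift=14 [end]
Varint 1: bytes[0:2] = B3 55 -> value 10931 (2 byte(s))
  byte[2]=0xED cont=1 payload=0x6D=109: acc |= 109<<0 -> acc=109 shift=7
  byte[3]=0xE7 cont=1 payload=0x67=103: acc |= 103<<7 -> acc=13293 shift=14
  byte[4]=0xCB cont=1 payload=0x4B=75: acc |= 75<<14 -> acc=1242093 shift=21
  byte[5]=0x20 cont=0 payload=0x20=32: acc |= 32<<21 -> acc=68350957 shift=28 [end]
Varint 2: bytes[2:6] = ED E7 CB 20 -> value 68350957 (4 byte(s))
  byte[6]=0xEA cont=1 payload=0x6A=106: acc |= 106<<0 -> acc=106 shift=7
  byte[7]=0x9D cont=1 payload=0x1D=29: acc |= 29<<7 -> acc=3818 shift=14
  byte[8]=0x0F cont=0 payload=0x0F=15: acc |= 15<<14 -> acc=249578 shift=21 [end]
Varint 3: bytes[6:9] = EA 9D 0F -> value 249578 (3 byte(s))
  byte[9]=0xF5 cont=1 payload=0x75=117: acc |= 117<<0 -> acc=117 shift=7
  byte[10]=0x77 cont=0 payload=0x77=119: acc |= 119<<7 -> acc=15349 shift=14 [end]
Varint 4: bytes[9:11] = F5 77 -> value 15349 (2 byte(s))
  byte[11]=0xDA cont=1 payload=0x5A=90: acc |= 90<<0 -> acc=90 shift=7
  byte[12]=0x71 cont=0 payload=0x71=113: acc |= 113<<7 -> acc=14554 shift=14 [end]
Varint 5: bytes[11:13] = DA 71 -> value 14554 (2 byte(s))
  byte[13]=0xB2 cont=1 payload=0x32=50: acc |= 50<<0 -> acc=50 shift=7
  byte[14]=0xC5 cont=1 payload=0x45=69: acc |= 69<<7 -> acc=8882 shift=14
  byte[15]=0xAD cont=1 payload=0x2D=45: acc |= 45<<14 -> acc=746162 shift=21
  byte[16]=0x51 cont=0 payload=0x51=81: acc |= 81<<21 -> acc=170615474 shift=28 [end]
Varint 6: bytes[13:17] = B2 C5 AD 51 -> value 170615474 (4 byte(s))
  byte[17]=0x9B cont=1 payload=0x1B=27: acc |= 27<<0 -> acc=27 shift=7
  byte[18]=0xCE cont=1 payload=0x4E=78: acc |= 78<<7 -> acc=10011 shift=14
  byte[19]=0xD1 cont=1 payload=0x51=81: acc |= 81<<14 -> acc=1337115 shift=21
  byte[20]=0x72 cont=0 payload=0x72=114: acc |= 114<<21 -> acc=240412443 shift=28 [end]
Varint 7: bytes[17:21] = 9B CE D1 72 -> value 240412443 (4 byte(s))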